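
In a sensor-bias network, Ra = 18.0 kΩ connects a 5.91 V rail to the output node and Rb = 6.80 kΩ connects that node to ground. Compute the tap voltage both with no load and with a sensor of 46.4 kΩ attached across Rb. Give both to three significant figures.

Open-circuit: V = 5.91 × 6.80/(18.0 + 6.80) = 1.62 V.
With the load, Rb becomes Rb‖R_L = 5.931 kΩ, so V = 5.91 × 5.931/23.93 = 1.46 V.

Unloaded: 1.62 V; loaded: 1.46 V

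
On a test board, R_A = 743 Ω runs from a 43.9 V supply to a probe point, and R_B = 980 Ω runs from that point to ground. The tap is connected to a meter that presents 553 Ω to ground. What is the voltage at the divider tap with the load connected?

The load sits in parallel with R_B: R_B‖R_L = (980 × 553) / (980 + 553) = 353.5 Ω.
V_out = 43.9 × 353.5 / (743 + 353.5) = 43.9 × 353.5/1097 = 14.2 V.

V_out ≈ 14.2 V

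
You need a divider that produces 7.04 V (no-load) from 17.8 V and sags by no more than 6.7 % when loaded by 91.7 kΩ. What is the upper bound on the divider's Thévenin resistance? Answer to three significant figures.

Loading drop = R_th/(R_th + R_L) ≤ 0.0670, so R_th ≤ R_L · ε/(1−ε) = 91.7 kΩ × 0.0670/0.9330 = 6.59 kΩ.

R_th ≤ 6.59 kΩ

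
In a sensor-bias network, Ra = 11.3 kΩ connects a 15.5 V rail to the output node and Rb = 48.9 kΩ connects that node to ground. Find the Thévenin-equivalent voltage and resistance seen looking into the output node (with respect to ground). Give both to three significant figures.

V_th = 12.6 V, R_th = 9.18 kΩ

V_th is the open-circuit tap voltage: 15.5 × 48.9/(11.3 + 48.9) = 12.6 V.
With the supply zeroed, Ra and Rb appear in parallel from the tap: R_th = Ra‖Rb = (11.3 × 48.9)/60.20 = 9.18 kΩ.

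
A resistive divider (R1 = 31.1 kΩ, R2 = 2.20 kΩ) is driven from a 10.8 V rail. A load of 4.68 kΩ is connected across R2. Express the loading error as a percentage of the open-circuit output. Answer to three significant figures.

The divider's output (Thévenin) resistance is R1‖R2 = 2.055 kΩ.
Fractional drop under load = R_th/(R_th + R_L) = 2.055 / (2.055 + 4.68) = 0.3051.
So the output falls by 30.5 %.

30.5 %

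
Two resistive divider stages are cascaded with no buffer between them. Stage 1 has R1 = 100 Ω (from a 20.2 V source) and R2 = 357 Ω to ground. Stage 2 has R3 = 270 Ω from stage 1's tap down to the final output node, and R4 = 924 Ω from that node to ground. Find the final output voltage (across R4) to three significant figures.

Stage 2 presents R3+R4 = 1194 Ω as a load on stage 1's tap.
Stage 1's lower leg becomes R2‖(R3+R4) = 274.8 Ω, so V_mid = 20.2 × 274.8/374.8 = 14.81 V.
Stage 2 is itself unloaded: V_out = V_mid × R4/(R3+R4) = 14.81 × 924/1194 = 11.5 V.

V_out ≈ 11.5 V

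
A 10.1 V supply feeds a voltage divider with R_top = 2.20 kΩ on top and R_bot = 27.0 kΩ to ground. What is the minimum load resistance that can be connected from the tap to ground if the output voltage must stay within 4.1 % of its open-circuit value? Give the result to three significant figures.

Output resistance R_th = R_top‖R_bot = (2.20 × 27.0)/29.20 = 2.034 kΩ.
The fractional drop is R_th/(R_th + R_L); requiring this ≤ 0.0410 gives R_L ≥ R_th(1/0.0410 − 1) = 2.034 × 23.39 = 47.6 kΩ.

R_L(min) ≈ 47.6 kΩ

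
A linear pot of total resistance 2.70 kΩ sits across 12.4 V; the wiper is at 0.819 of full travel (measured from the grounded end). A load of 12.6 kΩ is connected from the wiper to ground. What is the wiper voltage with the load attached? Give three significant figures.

The wiper splits the pot into (1−α)R = 488.7 Ω above and αR = 2211 Ω below.
Lower section ‖ load = 1881 Ω.
V_wiper = 12.4 × 1881/(488.7 + 1881) = 9.84 V.

V ≈ 9.84 V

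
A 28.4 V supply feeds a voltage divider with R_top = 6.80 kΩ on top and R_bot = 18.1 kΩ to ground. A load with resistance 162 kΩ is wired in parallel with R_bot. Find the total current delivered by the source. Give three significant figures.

R_bot‖R_L = 16.28 kΩ, so the source sees R_top + R_bot‖R_L = 23.08 kΩ.
I = 28.4 V / 23.08 kΩ = 1.23 mA.

I ≈ 1.23 mA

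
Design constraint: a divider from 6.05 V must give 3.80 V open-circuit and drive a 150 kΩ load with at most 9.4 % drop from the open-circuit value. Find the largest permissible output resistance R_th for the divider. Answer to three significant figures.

Loading drop = R_th/(R_th + R_L) ≤ 0.0940, so R_th ≤ R_L · ε/(1−ε) = 150 kΩ × 0.0940/0.9060 = 15.6 kΩ.
(Any R1, R2 with R2/(R1+R2) = 0.628 and R1‖R2 ≤ 15.6 kΩ will meet the spec.)

R_th ≤ 15.6 kΩ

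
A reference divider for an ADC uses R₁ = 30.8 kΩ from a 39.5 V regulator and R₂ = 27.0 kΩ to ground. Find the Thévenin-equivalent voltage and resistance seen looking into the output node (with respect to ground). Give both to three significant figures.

V_th is the open-circuit tap voltage: 39.5 × 27.0/(30.8 + 27.0) = 18.5 V.
With the supply zeroed, R₁ and R₂ appear in parallel from the tap: R_th = R₁‖R₂ = (30.8 × 27.0)/57.80 = 14.4 kΩ.

V_th = 18.5 V, R_th = 14.4 kΩ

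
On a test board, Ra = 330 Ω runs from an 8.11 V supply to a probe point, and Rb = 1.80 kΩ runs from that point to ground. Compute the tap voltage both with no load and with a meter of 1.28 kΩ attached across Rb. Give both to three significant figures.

Open-circuit: V = 8.11 × 1800/(330 + 1800) = 6.85 V.
With the load, Rb becomes Rb‖R_L = 748.1 Ω, so V = 8.11 × 748.1/1078 = 5.63 V.

Unloaded: 6.85 V; loaded: 5.63 V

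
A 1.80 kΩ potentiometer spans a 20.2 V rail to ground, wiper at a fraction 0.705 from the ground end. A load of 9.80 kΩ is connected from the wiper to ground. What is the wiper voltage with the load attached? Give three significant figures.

V ≈ 13.7 V

The wiper splits the pot into (1−α)R = 531.0 Ω above and αR = 1269 Ω below.
Lower section ‖ load = 1124 Ω.
V_wiper = 20.2 × 1124/(531.0 + 1124) = 13.7 V.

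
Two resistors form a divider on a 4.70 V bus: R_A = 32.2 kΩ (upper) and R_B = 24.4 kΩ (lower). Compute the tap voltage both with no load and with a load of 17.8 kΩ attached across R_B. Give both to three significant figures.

Open-circuit: V = 4.70 × 24.4/(32.2 + 24.4) = 2.03 V.
With the load, R_B becomes R_B‖R_L = 10.29 kΩ, so V = 4.70 × 10.29/42.49 = 1.14 V.

Unloaded: 2.03 V; loaded: 1.14 V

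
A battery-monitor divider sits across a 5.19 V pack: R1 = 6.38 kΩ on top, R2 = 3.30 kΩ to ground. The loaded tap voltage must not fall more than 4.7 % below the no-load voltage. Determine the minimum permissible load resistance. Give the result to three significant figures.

R_L(min) ≈ 44.1 kΩ

Output resistance R_th = R1‖R2 = (6.38 × 3.30)/9.680 = 2.175 kΩ.
The fractional drop is R_th/(R_th + R_L); requiring this ≤ 0.0470 gives R_L ≥ R_th(1/0.0470 − 1) = 2.175 × 20.28 = 44.1 kΩ.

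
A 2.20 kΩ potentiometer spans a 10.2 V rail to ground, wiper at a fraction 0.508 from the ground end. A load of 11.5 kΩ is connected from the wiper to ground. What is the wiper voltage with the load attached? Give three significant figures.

The wiper splits the pot into (1−α)R = 1.082 kΩ above and αR = 1.118 kΩ below.
Lower section ‖ load = 1.019 kΩ.
V_wiper = 10.2 × 1.019/(1.082 + 1.019) = 4.95 V.

V ≈ 4.95 V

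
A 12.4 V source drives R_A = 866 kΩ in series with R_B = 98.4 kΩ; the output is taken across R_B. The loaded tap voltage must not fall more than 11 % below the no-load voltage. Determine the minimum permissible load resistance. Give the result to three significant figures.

Output resistance R_th = R_A‖R_B = (866 × 98.4)/964.4 = 88.36 kΩ.
The fractional drop is R_th/(R_th + R_L); requiring this ≤ 0.110 gives R_L ≥ R_th(1/0.110 − 1) = 88.36 × 8.091 = 715 kΩ.

R_L(min) ≈ 715 kΩ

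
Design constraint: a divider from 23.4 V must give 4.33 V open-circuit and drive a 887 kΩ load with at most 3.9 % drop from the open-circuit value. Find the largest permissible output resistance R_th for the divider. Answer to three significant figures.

R_th ≤ 36.0 kΩ

Loading drop = R_th/(R_th + R_L) ≤ 0.0390, so R_th ≤ R_L · ε/(1−ε) = 887 kΩ × 0.0390/0.9610 = 36.0 kΩ.
(Any R1, R2 with R2/(R1+R2) = 0.185 and R1‖R2 ≤ 36.0 kΩ will meet the spec.)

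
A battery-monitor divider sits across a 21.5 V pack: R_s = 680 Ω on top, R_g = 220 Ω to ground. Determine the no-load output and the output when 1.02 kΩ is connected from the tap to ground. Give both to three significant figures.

Open-circuit: V = 21.5 × 220/(680 + 220) = 5.26 V.
With the load, R_g becomes R_g‖R_L = 181.0 Ω, so V = 21.5 × 181.0/861.0 = 4.52 V.

Unloaded: 5.26 V; loaded: 4.52 V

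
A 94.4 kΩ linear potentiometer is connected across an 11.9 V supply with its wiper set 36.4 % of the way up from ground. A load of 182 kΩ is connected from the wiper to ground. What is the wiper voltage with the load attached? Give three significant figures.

V ≈ 3.87 V

The wiper splits the pot into (1−α)R = 60.04 kΩ above and αR = 34.36 kΩ below.
Lower section ‖ load = 28.90 kΩ.
V_wiper = 11.9 × 28.90/(60.04 + 28.90) = 3.87 V.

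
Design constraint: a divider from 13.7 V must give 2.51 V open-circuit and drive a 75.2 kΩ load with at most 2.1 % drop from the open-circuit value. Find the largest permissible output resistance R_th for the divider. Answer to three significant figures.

Loading drop = R_th/(R_th + R_L) ≤ 0.0210, so R_th ≤ R_L · ε/(1−ε) = 75.2 kΩ × 0.0210/0.9790 = 1.61 kΩ.
(Any R1, R2 with R2/(R1+R2) = 0.183 and R1‖R2 ≤ 1.61 kΩ will meet the spec.)

R_th ≤ 1.61 kΩ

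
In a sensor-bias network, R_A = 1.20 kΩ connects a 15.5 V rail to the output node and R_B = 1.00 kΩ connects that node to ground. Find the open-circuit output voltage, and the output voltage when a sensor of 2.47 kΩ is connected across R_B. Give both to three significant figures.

Open-circuit: V = 15.5 × 1.00/(1.20 + 1.00) = 7.05 V.
With the load, R_B becomes R_B‖R_L = 0.7118 kΩ, so V = 15.5 × 0.7118/1.912 = 5.77 V.

Unloaded: 7.05 V; loaded: 5.77 V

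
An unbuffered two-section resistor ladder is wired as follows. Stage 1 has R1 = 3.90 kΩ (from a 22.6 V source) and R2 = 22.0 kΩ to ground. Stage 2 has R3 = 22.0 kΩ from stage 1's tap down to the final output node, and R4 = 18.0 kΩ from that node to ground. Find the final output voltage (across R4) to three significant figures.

Stage 2 presents R3+R4 = 40.00 kΩ as a load on stage 1's tap.
Stage 1's lower leg becomes R2‖(R3+R4) = 14.19 kΩ, so V_mid = 22.6 × 14.19/18.09 = 17.73 V.
Stage 2 is itself unloaded: V_out = V_mid × R4/(R3+R4) = 17.73 × 18.0/40.00 = 7.98 V.

V_out ≈ 7.98 V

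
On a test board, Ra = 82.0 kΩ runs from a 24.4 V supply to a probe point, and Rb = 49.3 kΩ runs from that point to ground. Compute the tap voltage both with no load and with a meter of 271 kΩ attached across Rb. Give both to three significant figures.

Unloaded: 9.16 V; loaded: 8.23 V

Open-circuit: V = 24.4 × 49.3/(82.0 + 49.3) = 9.16 V.
With the load, Rb becomes Rb‖R_L = 41.71 kΩ, so V = 24.4 × 41.71/123.7 = 8.23 V.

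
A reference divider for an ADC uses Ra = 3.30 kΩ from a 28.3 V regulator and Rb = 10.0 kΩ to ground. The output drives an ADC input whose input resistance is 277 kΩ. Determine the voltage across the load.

V_out ≈ 21.1 V

The load sits in parallel with Rb: Rb‖R_L = (10.0 × 277) / (10.0 + 277) = 9.652 kΩ.
V_out = 28.3 × 9.652 / (3.30 + 9.652) = 28.3 × 9.652/12.95 = 21.1 V.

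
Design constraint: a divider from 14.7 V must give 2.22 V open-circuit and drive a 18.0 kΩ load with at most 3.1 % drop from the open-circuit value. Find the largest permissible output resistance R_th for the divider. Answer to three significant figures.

R_th ≤ 576 Ω

Loading drop = R_th/(R_th + R_L) ≤ 0.0310, so R_th ≤ R_L · ε/(1−ε) = 18.0 kΩ × 0.0310/0.9690 = 576 Ω.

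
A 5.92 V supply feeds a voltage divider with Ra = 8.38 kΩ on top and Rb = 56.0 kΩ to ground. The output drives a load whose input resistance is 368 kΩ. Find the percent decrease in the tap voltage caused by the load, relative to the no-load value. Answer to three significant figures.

1.94 %

The divider's output (Thévenin) resistance is Ra‖Rb = 7.289 kΩ.
Fractional drop under load = R_th/(R_th + R_L) = 7.289 / (7.289 + 368) = 0.01942.
So the output falls by 1.94 %.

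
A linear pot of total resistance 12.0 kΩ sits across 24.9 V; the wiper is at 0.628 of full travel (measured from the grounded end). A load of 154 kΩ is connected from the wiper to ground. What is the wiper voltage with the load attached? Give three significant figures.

V ≈ 15.4 V

The wiper splits the pot into (1−α)R = 4.464 kΩ above and αR = 7.536 kΩ below.
Lower section ‖ load = 7.184 kΩ.
V_wiper = 24.9 × 7.184/(4.464 + 7.184) = 15.4 V.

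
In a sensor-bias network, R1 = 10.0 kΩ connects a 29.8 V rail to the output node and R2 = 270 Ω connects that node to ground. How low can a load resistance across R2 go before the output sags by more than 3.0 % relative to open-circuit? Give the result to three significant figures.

R_L(min) ≈ 8.50 kΩ

Output resistance R_th = R1‖R2 = (10000 × 270)/10270 = 262.9 Ω.
The fractional drop is R_th/(R_th + R_L); requiring this ≤ 0.0300 gives R_L ≥ R_th(1/0.0300 − 1) = 262.9 × 32.33 = 8.50 kΩ.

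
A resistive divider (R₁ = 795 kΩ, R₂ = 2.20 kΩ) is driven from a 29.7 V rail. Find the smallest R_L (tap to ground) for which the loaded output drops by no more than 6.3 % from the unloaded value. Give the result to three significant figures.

R_L(min) ≈ 32.6 kΩ

Output resistance R_th = R₁‖R₂ = (795 × 2.20)/797.2 = 2.194 kΩ.
The fractional drop is R_th/(R_th + R_L); requiring this ≤ 0.0630 gives R_L ≥ R_th(1/0.0630 − 1) = 2.194 × 14.87 = 32.6 kΩ.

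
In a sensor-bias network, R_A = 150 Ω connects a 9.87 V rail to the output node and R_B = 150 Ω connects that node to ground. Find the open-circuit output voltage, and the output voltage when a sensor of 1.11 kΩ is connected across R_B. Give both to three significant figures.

Unloaded: 4.93 V; loaded: 4.62 V

Open-circuit: V = 9.87 × 150/(150 + 150) = 4.93 V.
With the load, R_B becomes R_B‖R_L = 132.1 Ω, so V = 9.87 × 132.1/282.1 = 4.62 V.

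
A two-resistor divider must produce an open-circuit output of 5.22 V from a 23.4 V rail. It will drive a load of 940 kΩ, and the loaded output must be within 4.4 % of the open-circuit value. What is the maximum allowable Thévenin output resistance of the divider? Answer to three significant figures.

R_th ≤ 43.3 kΩ

Loading drop = R_th/(R_th + R_L) ≤ 0.0440, so R_th ≤ R_L · ε/(1−ε) = 940 kΩ × 0.0440/0.9560 = 43.3 kΩ.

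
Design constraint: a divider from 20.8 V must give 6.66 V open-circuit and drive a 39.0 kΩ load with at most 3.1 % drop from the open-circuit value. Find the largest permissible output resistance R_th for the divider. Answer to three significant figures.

R_th ≤ 1.25 kΩ

Loading drop = R_th/(R_th + R_L) ≤ 0.0310, so R_th ≤ R_L · ε/(1−ε) = 39.0 kΩ × 0.0310/0.9690 = 1.25 kΩ.
(Any R1, R2 with R2/(R1+R2) = 0.320 and R1‖R2 ≤ 1.25 kΩ will meet the spec.)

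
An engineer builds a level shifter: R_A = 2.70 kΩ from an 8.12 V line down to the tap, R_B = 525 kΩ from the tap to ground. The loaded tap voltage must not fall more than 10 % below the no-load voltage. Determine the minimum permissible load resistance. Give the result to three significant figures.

Output resistance R_th = R_A‖R_B = (2.70 × 525)/527.7 = 2.686 kΩ.
The fractional drop is R_th/(R_th + R_L); requiring this ≤ 0.100 gives R_L ≥ R_th(1/0.100 − 1) = 2.686 × 9.000 = 24.2 kΩ.

R_L(min) ≈ 24.2 kΩ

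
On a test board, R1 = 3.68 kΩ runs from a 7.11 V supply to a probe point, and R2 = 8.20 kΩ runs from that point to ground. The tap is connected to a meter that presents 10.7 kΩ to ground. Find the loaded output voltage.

V_out ≈ 3.97 V

The load sits in parallel with R2: R2‖R_L = (8.20 × 10.7) / (8.20 + 10.7) = 4.642 kΩ.
V_out = 7.11 × 4.642 / (3.68 + 4.642) = 7.11 × 4.642/8.322 = 3.97 V.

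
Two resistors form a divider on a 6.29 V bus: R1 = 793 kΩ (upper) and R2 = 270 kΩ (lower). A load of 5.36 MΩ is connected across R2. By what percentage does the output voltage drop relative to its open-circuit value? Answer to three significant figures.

3.62 %

The divider's output (Thévenin) resistance is R1‖R2 = 201.4 kΩ.
Fractional drop under load = R_th/(R_th + R_L) = 201.4 / (201.4 + 5360) = 0.03622.
So the output falls by 3.62 %.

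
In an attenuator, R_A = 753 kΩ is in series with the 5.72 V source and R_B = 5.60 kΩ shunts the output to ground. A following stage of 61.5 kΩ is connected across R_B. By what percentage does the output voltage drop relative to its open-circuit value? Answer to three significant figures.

8.29 %

Unloaded V = 5.72 × 5.60/758.6 = 0.042225 V.
Loaded: R_B‖R_L = 5.133 kΩ, giving V = 5.72 × 5.133/758.1 = 0.038725 V.
Drop = (0.042225 − 0.038725) / 0.042225 = 8.29 %.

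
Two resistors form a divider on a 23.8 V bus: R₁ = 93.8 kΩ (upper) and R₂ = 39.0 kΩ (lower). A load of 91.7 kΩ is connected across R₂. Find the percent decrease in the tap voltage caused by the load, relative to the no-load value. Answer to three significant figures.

Unloaded V = 23.8 × 39.0/132.8 = 6.989 V.
Loaded: R₂‖R_L = 27.36 kΩ, giving V = 23.8 × 27.36/121.2 = 5.375 V.
Drop = (6.989 − 5.375) / 6.989 = 23.1 %.

23.1 %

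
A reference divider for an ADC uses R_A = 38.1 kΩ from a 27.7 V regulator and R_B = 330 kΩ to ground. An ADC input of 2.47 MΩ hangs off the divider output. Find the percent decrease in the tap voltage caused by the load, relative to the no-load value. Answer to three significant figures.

1.36 %

The divider's output (Thévenin) resistance is R_A‖R_B = 34.16 kΩ.
Fractional drop under load = R_th/(R_th + R_L) = 34.16 / (34.16 + 2470) = 0.01364.
So the output falls by 1.36 %.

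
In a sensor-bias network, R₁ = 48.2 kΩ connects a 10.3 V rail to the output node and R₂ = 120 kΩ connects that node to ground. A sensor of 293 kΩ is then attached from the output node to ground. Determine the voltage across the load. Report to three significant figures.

The load sits in parallel with R₂: R₂‖R_L = (120 × 293) / (120 + 293) = 85.13 kΩ.
V_out = 10.3 × 85.13 / (48.2 + 85.13) = 10.3 × 85.13/133.3 = 6.58 V.

V_out ≈ 6.58 V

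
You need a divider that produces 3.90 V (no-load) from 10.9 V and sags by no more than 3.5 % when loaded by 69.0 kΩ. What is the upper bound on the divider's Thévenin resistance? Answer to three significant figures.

R_th ≤ 2.50 kΩ

Loading drop = R_th/(R_th + R_L) ≤ 0.0350, so R_th ≤ R_L · ε/(1−ε) = 69.0 kΩ × 0.0350/0.9650 = 2.50 kΩ.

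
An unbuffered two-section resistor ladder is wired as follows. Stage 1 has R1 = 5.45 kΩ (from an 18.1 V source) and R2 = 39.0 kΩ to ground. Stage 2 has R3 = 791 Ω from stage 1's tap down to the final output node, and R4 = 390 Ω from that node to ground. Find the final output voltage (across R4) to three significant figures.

V_out ≈ 1.04 V

Stage 2 presents R3+R4 = 1181 Ω as a load on stage 1's tap.
Stage 1's lower leg becomes R2‖(R3+R4) = 1146 Ω, so V_mid = 18.1 × 1146/6596 = 3.145 V.
Stage 2 is itself unloaded: V_out = V_mid × R4/(R3+R4) = 3.145 × 390/1181 = 1.04 V.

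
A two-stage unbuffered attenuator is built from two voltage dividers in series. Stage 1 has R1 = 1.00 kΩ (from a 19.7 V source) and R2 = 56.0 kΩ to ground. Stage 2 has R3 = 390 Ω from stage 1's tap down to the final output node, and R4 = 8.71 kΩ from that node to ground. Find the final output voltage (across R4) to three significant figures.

Stage 2 presents R3+R4 = 9100 Ω as a load on stage 1's tap.
Stage 1's lower leg becomes R2‖(R3+R4) = 7828 Ω, so V_mid = 19.7 × 7828/8828 = 17.47 V.
Stage 2 is itself unloaded: V_out = V_mid × R4/(R3+R4) = 17.47 × 8710/9100 = 16.7 V.

V_out ≈ 16.7 V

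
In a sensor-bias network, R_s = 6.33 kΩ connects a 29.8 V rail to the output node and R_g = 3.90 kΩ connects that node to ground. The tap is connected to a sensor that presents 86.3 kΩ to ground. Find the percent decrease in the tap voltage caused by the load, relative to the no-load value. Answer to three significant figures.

2.72 %

The divider's output (Thévenin) resistance is R_s‖R_g = 2.413 kΩ.
Fractional drop under load = R_th/(R_th + R_L) = 2.413 / (2.413 + 86.3) = 0.02720.
So the output falls by 2.72 %.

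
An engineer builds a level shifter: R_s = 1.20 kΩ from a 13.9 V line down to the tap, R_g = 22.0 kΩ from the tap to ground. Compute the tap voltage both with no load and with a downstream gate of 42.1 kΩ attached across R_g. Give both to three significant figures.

Unloaded: 13.2 V; loaded: 12.8 V

Open-circuit: V = 13.9 × 22.0/(1.20 + 22.0) = 13.2 V.
With the load, R_g becomes R_g‖R_L = 14.45 kΩ, so V = 13.9 × 14.45/15.65 = 12.8 V.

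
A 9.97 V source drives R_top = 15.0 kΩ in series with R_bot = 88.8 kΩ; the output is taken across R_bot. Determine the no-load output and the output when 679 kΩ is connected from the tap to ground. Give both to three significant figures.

Open-circuit: V = 9.97 × 88.8/(15.0 + 88.8) = 8.53 V.
With the load, R_bot becomes R_bot‖R_L = 78.53 kΩ, so V = 9.97 × 78.53/93.53 = 8.37 V.

Unloaded: 8.53 V; loaded: 8.37 V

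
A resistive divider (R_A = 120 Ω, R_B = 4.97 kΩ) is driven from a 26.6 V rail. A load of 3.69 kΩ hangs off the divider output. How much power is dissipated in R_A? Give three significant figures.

Total resistance from the source is R_A + (R_B‖R_L) = 2238 Ω, so I = 26.6/2238 Ω = 11.89 mA.
P = I²·R_A = (11.89 mA)² × 120 Ω = 17.0 mW.

P ≈ 17.0 mW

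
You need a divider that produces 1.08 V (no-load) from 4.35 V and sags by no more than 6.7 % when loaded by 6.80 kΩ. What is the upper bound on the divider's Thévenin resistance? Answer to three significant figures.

R_th ≤ 488 Ω

Loading drop = R_th/(R_th + R_L) ≤ 0.0670, so R_th ≤ R_L · ε/(1−ε) = 6.80 kΩ × 0.0670/0.9330 = 488 Ω.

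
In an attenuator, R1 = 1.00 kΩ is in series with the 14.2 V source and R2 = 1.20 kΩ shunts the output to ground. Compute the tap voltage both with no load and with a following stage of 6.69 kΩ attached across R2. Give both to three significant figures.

Unloaded: 7.75 V; loaded: 7.16 V

Open-circuit: V = 14.2 × 1.20/(1.00 + 1.20) = 7.75 V.
With the load, R2 becomes R2‖R_L = 1.017 kΩ, so V = 14.2 × 1.017/2.017 = 7.16 V.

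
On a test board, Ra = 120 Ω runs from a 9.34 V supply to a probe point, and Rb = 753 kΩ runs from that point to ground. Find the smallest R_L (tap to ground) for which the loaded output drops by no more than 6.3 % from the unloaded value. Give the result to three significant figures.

R_L(min) ≈ 1.78 kΩ

Output resistance R_th = Ra‖Rb = (120 × 753000)/753100 = 120.0 Ω.
The fractional drop is R_th/(R_th + R_L); requiring this ≤ 0.0630 gives R_L ≥ R_th(1/0.0630 − 1) = 120.0 × 14.87 = 1.78 kΩ.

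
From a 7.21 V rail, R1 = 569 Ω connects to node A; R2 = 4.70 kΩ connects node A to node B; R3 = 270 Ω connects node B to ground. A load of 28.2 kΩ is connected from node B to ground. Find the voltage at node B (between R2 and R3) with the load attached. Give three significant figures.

V ≈ 0.348 V

At node B, R3 is in parallel with the load: R3‖R_L = 267.4 Ω.
Below node A the resistance is R2 + (R3‖R_L) = 4967 Ω, so V_A = 7.21 × 4967/5536 = 6.469 V.
Then V_B = V_A × (R3‖R_L)/(R2 + R3‖R_L) = 6.469 × 267.4/4967 = 0.348 V.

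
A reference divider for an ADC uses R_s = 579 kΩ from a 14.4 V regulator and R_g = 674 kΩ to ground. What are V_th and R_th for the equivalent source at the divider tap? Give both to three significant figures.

V_th is the open-circuit tap voltage: 14.4 × 674/(579 + 674) = 7.75 V.
With the supply zeroed, R_s and R_g appear in parallel from the tap: R_th = R_s‖R_g = (579 × 674)/1253 = 311 kΩ.

V_th = 7.75 V, R_th = 311 kΩ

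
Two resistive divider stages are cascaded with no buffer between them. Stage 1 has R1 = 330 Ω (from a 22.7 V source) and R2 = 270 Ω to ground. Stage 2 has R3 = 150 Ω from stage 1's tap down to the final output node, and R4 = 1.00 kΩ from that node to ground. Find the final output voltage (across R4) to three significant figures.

V_out ≈ 7.87 V

Stage 2 presents R3+R4 = 1150 Ω as a load on stage 1's tap.
Stage 1's lower leg becomes R2‖(R3+R4) = 218.7 Ω, so V_mid = 22.7 × 218.7/548.7 = 9.047 V.
Stage 2 is itself unloaded: V_out = V_mid × R4/(R3+R4) = 9.047 × 1000/1150 = 7.87 V.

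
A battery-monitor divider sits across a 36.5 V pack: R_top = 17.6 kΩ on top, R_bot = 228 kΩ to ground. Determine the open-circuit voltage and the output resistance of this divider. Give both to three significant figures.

V_th is the open-circuit tap voltage: 36.5 × 228/(17.6 + 228) = 33.9 V.
With the supply zeroed, R_top and R_bot appear in parallel from the tap: R_th = R_top‖R_bot = (17.6 × 228)/245.6 = 16.3 kΩ.

V_th = 33.9 V, R_th = 16.3 kΩ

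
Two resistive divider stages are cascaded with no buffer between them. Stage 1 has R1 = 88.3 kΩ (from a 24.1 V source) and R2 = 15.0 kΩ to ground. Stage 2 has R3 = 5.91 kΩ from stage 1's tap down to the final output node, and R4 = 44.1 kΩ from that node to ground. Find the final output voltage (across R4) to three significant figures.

Stage 2 presents R3+R4 = 50.01 kΩ as a load on stage 1's tap.
Stage 1's lower leg becomes R2‖(R3+R4) = 11.54 kΩ, so V_mid = 24.1 × 11.54/99.84 = 2.785 V.
Stage 2 is itself unloaded: V_out = V_mid × R4/(R3+R4) = 2.785 × 44.1/50.01 = 2.46 V.

V_out ≈ 2.46 V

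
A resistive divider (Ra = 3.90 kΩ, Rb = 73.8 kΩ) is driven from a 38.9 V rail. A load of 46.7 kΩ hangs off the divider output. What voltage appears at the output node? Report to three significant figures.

V_out ≈ 34.2 V

The load sits in parallel with Rb: Rb‖R_L = (73.8 × 46.7) / (73.8 + 46.7) = 28.60 kΩ.
V_out = 38.9 × 28.60 / (3.90 + 28.60) = 38.9 × 28.60/32.50 = 34.2 V.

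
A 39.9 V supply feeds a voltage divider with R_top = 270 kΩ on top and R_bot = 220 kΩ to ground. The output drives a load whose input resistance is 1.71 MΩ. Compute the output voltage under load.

V_out ≈ 16.7 V

The load sits in parallel with R_bot: R_bot‖R_L = (220 × 1710) / (220 + 1710) = 194.9 kΩ.
V_out = 39.9 × 194.9 / (270 + 194.9) = 39.9 × 194.9/464.9 = 16.7 V.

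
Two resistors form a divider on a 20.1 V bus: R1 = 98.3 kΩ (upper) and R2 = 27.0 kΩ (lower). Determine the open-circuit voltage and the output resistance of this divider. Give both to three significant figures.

V_th = 4.33 V, R_th = 21.2 kΩ

V_th is the open-circuit tap voltage: 20.1 × 27.0/(98.3 + 27.0) = 4.33 V.
With the supply zeroed, R1 and R2 appear in parallel from the tap: R_th = R1‖R2 = (98.3 × 27.0)/125.3 = 21.2 kΩ.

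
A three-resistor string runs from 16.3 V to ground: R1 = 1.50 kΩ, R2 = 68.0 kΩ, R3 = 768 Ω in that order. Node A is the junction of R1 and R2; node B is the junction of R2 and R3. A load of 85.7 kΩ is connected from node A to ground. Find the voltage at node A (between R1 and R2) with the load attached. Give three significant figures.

Below node A the series string R2+R3 = 68770 Ω sits in parallel with the 85700 Ω load: 38150 Ω.
V_A = 16.3 × 38150/(1500 + 38150) = 15.7 V.

V ≈ 15.7 V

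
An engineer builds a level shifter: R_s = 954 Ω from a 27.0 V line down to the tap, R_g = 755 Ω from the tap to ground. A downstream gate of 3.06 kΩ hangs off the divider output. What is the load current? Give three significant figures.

R_g‖R_L = 605.6 Ω; V_out = 27.0 × 605.6/1560 = 10.48 V.
I_L = V_out / R_L = 10.48 / 3.06 kΩ = 3.43 mA.

I_L ≈ 3.43 mA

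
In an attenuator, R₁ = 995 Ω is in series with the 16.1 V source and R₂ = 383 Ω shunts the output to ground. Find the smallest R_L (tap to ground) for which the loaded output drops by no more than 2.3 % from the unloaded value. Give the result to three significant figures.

R_L(min) ≈ 11.7 kΩ

Output resistance R_th = R₁‖R₂ = (995 × 383)/1378 = 276.5 Ω.
The fractional drop is R_th/(R_th + R_L); requiring this ≤ 0.0230 gives R_L ≥ R_th(1/0.0230 − 1) = 276.5 × 42.48 = 11.7 kΩ.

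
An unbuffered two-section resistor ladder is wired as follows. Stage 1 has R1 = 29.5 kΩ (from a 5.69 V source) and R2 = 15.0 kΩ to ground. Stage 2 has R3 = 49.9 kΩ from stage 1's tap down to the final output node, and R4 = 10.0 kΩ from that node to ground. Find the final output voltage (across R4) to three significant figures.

V_out ≈ 0.275 V

Stage 2 presents R3+R4 = 59.90 kΩ as a load on stage 1's tap.
Stage 1's lower leg becomes R2‖(R3+R4) = 12.00 kΩ, so V_mid = 5.69 × 12.00/41.50 = 1.645 V.
Stage 2 is itself unloaded: V_out = V_mid × R4/(R3+R4) = 1.645 × 10.0/59.90 = 0.275 V.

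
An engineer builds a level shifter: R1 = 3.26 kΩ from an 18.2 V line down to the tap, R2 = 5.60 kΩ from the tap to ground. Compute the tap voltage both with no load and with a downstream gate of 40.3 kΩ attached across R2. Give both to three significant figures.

Unloaded: 11.5 V; loaded: 10.9 V

Open-circuit: V = 18.2 × 5.60/(3.26 + 5.60) = 11.5 V.
With the load, R2 becomes R2‖R_L = 4.917 kΩ, so V = 18.2 × 4.917/8.177 = 10.9 V.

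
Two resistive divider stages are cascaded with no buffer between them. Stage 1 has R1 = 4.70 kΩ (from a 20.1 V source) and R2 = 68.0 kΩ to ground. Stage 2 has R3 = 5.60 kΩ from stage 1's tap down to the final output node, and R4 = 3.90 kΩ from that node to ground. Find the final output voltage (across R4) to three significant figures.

Stage 2 presents R3+R4 = 9.500 kΩ as a load on stage 1's tap.
Stage 1's lower leg becomes R2‖(R3+R4) = 8.335 kΩ, so V_mid = 20.1 × 8.335/13.04 = 12.85 V.
Stage 2 is itself unloaded: V_out = V_mid × R4/(R3+R4) = 12.85 × 3.90/9.500 = 5.28 V.

V_out ≈ 5.28 V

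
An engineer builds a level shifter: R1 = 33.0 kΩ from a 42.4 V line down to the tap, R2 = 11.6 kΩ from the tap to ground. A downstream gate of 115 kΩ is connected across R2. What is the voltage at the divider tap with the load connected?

The load sits in parallel with R2: R2‖R_L = (11.6 × 115) / (11.6 + 115) = 10.54 kΩ.
V_out = 42.4 × 10.54 / (33.0 + 10.54) = 42.4 × 10.54/43.54 = 10.3 V.

V_out ≈ 10.3 V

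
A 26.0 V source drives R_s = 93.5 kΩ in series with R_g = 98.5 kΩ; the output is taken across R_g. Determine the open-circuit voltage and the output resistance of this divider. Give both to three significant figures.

V_th = 13.3 V, R_th = 48.0 kΩ

V_th is the open-circuit tap voltage: 26.0 × 98.5/(93.5 + 98.5) = 13.3 V.
With the supply zeroed, R_s and R_g appear in parallel from the tap: R_th = R_s‖R_g = (93.5 × 98.5)/192.0 = 48.0 kΩ.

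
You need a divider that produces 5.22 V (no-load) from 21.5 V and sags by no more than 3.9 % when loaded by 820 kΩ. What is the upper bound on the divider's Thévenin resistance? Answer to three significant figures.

R_th ≤ 33.3 kΩ

Loading drop = R_th/(R_th + R_L) ≤ 0.0390, so R_th ≤ R_L · ε/(1−ε) = 820 kΩ × 0.0390/0.9610 = 33.3 kΩ.
(Any R1, R2 with R2/(R1+R2) = 0.243 and R1‖R2 ≤ 33.3 kΩ will meet the spec.)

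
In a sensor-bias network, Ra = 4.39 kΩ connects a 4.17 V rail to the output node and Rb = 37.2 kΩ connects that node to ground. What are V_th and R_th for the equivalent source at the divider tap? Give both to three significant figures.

V_th = 3.73 V, R_th = 3.93 kΩ

V_th is the open-circuit tap voltage: 4.17 × 37.2/(4.39 + 37.2) = 3.73 V.
With the supply zeroed, Ra and Rb appear in parallel from the tap: R_th = Ra‖Rb = (4.39 × 37.2)/41.59 = 3.93 kΩ.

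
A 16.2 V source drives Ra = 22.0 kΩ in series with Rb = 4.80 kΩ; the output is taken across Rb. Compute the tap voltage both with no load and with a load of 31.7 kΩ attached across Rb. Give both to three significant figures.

Unloaded: 2.90 V; loaded: 2.58 V

Open-circuit: V = 16.2 × 4.80/(22.0 + 4.80) = 2.90 V.
With the load, Rb becomes Rb‖R_L = 4.169 kΩ, so V = 16.2 × 4.169/26.17 = 2.58 V.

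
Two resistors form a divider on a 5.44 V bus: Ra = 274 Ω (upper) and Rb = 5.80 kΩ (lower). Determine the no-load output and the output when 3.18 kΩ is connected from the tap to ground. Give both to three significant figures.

Unloaded: 5.19 V; loaded: 4.80 V

Open-circuit: V = 5.44 × 5800/(274 + 5800) = 5.19 V.
With the load, Rb becomes Rb‖R_L = 2054 Ω, so V = 5.44 × 2054/2328 = 4.80 V.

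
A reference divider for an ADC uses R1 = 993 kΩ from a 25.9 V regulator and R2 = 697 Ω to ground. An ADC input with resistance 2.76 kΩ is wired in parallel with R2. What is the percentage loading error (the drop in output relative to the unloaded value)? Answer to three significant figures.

20.2 %

Unloaded V = 25.9 × 697/993700 = 0.01817 V.
Loaded: R2‖R_L = 556.5 Ω, giving V = 25.9 × 556.5/993600 = 0.01451 V.
Drop = (0.01817 − 0.01451) / 0.01817 = 20.2 %.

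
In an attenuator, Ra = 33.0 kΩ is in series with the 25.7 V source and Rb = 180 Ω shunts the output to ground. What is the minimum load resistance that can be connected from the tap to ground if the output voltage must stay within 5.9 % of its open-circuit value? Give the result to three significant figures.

R_L(min) ≈ 2.86 kΩ

Output resistance R_th = Ra‖Rb = (33000 × 180)/33180 = 179.0 Ω.
The fractional drop is R_th/(R_th + R_L); requiring this ≤ 0.0590 gives R_L ≥ R_th(1/0.0590 − 1) = 179.0 × 15.95 = 2.86 kΩ.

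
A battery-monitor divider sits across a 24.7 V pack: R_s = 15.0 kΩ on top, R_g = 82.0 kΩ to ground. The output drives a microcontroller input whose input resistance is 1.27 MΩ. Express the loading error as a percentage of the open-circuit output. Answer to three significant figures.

The divider's output (Thévenin) resistance is R_s‖R_g = 12.68 kΩ.
Fractional drop under load = R_th/(R_th + R_L) = 12.68 / (12.68 + 1270) = 0.009886.
So the output falls by 0.989 %.

0.989 %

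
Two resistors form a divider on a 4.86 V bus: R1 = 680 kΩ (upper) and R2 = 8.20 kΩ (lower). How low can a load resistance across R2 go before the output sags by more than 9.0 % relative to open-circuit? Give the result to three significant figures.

R_L(min) ≈ 81.9 kΩ

Output resistance R_th = R1‖R2 = (680 × 8.20)/688.2 = 8.102 kΩ.
The fractional drop is R_th/(R_th + R_L); requiring this ≤ 0.0900 gives R_L ≥ R_th(1/0.0900 − 1) = 8.102 × 10.11 = 81.9 kΩ.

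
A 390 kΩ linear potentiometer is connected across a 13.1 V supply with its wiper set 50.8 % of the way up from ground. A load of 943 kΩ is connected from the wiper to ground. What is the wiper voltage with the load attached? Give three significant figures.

The wiper splits the pot into (1−α)R = 191.9 kΩ above and αR = 198.1 kΩ below.
Lower section ‖ load = 163.7 kΩ.
V_wiper = 13.1 × 163.7/(191.9 + 163.7) = 6.03 V.

V ≈ 6.03 V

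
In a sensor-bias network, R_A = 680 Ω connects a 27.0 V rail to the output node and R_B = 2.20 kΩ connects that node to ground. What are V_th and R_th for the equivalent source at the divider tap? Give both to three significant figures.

V_th = 20.6 V, R_th = 519 Ω

V_th is the open-circuit tap voltage: 27.0 × 2200/(680 + 2200) = 20.6 V.
With the supply zeroed, R_A and R_B appear in parallel from the tap: R_th = R_A‖R_B = (680 × 2200)/2880 = 519 Ω.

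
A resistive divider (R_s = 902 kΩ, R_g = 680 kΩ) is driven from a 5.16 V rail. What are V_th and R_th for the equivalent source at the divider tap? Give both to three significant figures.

V_th is the open-circuit tap voltage: 5.16 × 680/(902 + 680) = 2.22 V.
With the supply zeroed, R_s and R_g appear in parallel from the tap: R_th = R_s‖R_g = (902 × 680)/1582 = 388 kΩ.

V_th = 2.22 V, R_th = 388 kΩ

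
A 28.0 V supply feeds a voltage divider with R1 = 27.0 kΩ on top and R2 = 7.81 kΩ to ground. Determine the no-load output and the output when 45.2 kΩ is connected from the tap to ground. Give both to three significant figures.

Open-circuit: V = 28.0 × 7.81/(27.0 + 7.81) = 6.28 V.
With the load, R2 becomes R2‖R_L = 6.659 kΩ, so V = 28.0 × 6.659/33.66 = 5.54 V.

Unloaded: 6.28 V; loaded: 5.54 V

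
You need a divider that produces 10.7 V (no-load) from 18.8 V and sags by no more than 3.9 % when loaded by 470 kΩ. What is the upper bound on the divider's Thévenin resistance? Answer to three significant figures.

R_th ≤ 19.1 kΩ

Loading drop = R_th/(R_th + R_L) ≤ 0.0390, so R_th ≤ R_L · ε/(1−ε) = 470 kΩ × 0.0390/0.9610 = 19.1 kΩ.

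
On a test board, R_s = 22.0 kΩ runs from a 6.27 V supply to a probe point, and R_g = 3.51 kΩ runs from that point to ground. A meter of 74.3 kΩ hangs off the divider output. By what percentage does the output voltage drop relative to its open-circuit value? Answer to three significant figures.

3.91 %

The divider's output (Thévenin) resistance is R_s‖R_g = 3.027 kΩ.
Fractional drop under load = R_th/(R_th + R_L) = 3.027 / (3.027 + 74.3) = 0.03915.
So the output falls by 3.91 %.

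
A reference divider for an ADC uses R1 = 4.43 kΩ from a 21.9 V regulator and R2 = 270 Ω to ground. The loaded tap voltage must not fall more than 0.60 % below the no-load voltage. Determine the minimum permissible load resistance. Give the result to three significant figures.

Output resistance R_th = R1‖R2 = (4430 × 270)/4700 = 254.5 Ω.
The fractional drop is R_th/(R_th + R_L); requiring this ≤ 0.00600 gives R_L ≥ R_th(1/0.00600 − 1) = 254.5 × 165.7 = 42.2 kΩ.

R_L(min) ≈ 42.2 kΩ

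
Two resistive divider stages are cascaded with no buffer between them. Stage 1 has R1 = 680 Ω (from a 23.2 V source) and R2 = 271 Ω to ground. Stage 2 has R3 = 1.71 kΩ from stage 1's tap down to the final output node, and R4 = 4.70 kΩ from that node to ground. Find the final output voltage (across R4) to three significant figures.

V_out ≈ 4.71 V

Stage 2 presents R3+R4 = 6410 Ω as a load on stage 1's tap.
Stage 1's lower leg becomes R2‖(R3+R4) = 260.0 Ω, so V_mid = 23.2 × 260.0/940.0 = 6.417 V.
Stage 2 is itself unloaded: V_out = V_mid × R4/(R3+R4) = 6.417 × 4700/6410 = 4.71 V.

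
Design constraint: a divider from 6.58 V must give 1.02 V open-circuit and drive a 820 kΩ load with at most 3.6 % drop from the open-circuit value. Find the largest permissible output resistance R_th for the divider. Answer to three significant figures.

Loading drop = R_th/(R_th + R_L) ≤ 0.0360, so R_th ≤ R_L · ε/(1−ε) = 820 kΩ × 0.0360/0.9640 = 30.6 kΩ.

R_th ≤ 30.6 kΩ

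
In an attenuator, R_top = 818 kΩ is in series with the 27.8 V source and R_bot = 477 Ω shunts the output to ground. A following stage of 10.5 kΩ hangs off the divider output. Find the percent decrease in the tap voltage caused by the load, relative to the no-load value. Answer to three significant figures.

The divider's output (Thévenin) resistance is R_top‖R_bot = 476.7 Ω.
Fractional drop under load = R_th/(R_th + R_L) = 476.7 / (476.7 + 10500) = 0.04343.
So the output falls by 4.34 %.

4.34 %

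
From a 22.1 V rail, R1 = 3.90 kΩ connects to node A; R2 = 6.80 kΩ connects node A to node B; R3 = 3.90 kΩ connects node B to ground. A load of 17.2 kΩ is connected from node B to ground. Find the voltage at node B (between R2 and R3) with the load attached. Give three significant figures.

At node B, R3 is in parallel with the load: R3‖R_L = 3.179 kΩ.
Below node A the resistance is R2 + (R3‖R_L) = 9.979 kΩ, so V_A = 22.1 × 9.979/13.88 = 15.89 V.
Then V_B = V_A × (R3‖R_L)/(R2 + R3‖R_L) = 15.89 × 3.179/9.979 = 5.06 V.

V ≈ 5.06 V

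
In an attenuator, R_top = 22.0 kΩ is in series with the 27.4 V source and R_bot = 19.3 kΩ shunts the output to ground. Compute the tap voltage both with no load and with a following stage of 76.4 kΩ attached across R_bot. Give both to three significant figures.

Open-circuit: V = 27.4 × 19.3/(22.0 + 19.3) = 12.8 V.
With the load, R_bot becomes R_bot‖R_L = 15.41 kΩ, so V = 27.4 × 15.41/37.41 = 11.3 V.

Unloaded: 12.8 V; loaded: 11.3 V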